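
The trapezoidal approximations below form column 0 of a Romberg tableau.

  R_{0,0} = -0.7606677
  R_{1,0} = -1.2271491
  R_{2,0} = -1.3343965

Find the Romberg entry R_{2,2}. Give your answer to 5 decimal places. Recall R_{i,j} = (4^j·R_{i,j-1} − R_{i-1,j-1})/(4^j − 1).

-1.36931

R_{1,1} = (4·(-1.2271491) − (-0.7606677)) / 3 = -1.3826429
R_{2,1} = -1.3343965 + (-1.3343965 − (-1.2271491))/3 = -1.3701456
R_{2,2} = (16·(-1.3701456) − (-1.3826429)) / 15 = -1.3693124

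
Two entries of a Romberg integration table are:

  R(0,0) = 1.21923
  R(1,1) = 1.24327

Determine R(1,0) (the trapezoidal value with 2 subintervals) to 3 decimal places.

From R(1,1) = (4·R(1,0) − R(0,0))/3, solve for R(1,0):
4·R(1,0) = 3·1.24327 + 1.21923 = 4.94904
R(1,0) = 1.23726

1.237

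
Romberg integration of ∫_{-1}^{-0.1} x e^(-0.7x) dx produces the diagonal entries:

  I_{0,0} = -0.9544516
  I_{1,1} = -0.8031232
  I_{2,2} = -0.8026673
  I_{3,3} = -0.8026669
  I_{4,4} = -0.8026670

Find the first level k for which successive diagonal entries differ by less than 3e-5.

|I_{1,1} − I_{0,0}| = 0.1513284 ≥ 3e-5
|I_{2,2} − I_{1,1}| = 0.0004559 ≥ 3e-5
|I_{3,3} − I_{2,2}| = 0.0000004 < 3e-5

k = 3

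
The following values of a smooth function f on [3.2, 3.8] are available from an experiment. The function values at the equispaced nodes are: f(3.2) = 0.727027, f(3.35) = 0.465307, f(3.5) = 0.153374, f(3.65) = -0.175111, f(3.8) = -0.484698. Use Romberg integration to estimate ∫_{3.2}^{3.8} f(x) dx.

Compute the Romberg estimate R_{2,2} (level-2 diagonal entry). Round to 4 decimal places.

R_{0,0} (trapezoid, 1 panel, h=0.6000): 0.072699
R_{1,0} (trapezoid, 2 panels, h=0.3000): 0.082362
R_{2,0} (trapezoid, 4 panels, h=0.1500): 0.084710
R_{1,1} = 0.082362 + (0.082362 − 0.072699)/3 = 0.085583
R_{2,1} = 0.084710 + (0.084710 − 0.082362)/3 = 0.085493
R_{2,2} = 0.085493 + (0.085493 − 0.085583)/15 = 0.085487

0.0855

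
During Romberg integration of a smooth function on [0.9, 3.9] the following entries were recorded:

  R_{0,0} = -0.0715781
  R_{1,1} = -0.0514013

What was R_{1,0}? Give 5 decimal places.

-0.05645

From R_{1,1} = (4·R_{1,0} − R_{0,0})/3, solve for R_{1,0}:
4·R_{1,0} = 3·(-0.0514013) + (-0.0715781) = -0.2257820
R_{1,0} = -0.0564455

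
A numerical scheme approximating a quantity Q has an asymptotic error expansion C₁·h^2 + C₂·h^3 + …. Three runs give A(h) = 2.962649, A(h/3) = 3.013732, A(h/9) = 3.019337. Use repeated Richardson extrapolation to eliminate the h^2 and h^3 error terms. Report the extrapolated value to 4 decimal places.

First eliminate the h^2 term (factor 3^2 = 9):
  B₁ = (9·3.013732 − 2.962649)/8 = 3.020117
  B₂ = (9·3.019337 − 3.013732)/8 = 3.020038
Then eliminate the h^3 term (factor 3^3 = 27):
  (27·3.020038 − 3.020117)/26 = 3.020035

3.0200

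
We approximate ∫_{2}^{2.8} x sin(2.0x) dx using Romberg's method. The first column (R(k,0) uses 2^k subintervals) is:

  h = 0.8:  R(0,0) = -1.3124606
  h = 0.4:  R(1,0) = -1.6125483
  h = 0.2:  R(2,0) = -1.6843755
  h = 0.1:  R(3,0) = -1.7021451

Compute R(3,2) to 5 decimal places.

-1.70805

R(2,1) = -1.6843755 + (-1.6843755 − (-1.6125483))/3 = -1.7083179
R(3,1) = -1.7021451 + (-1.7021451 − (-1.6843755))/3 = -1.7080683
R(3,2) = (16·(-1.7080683) − (-1.7083179)) / 15 = -1.7080517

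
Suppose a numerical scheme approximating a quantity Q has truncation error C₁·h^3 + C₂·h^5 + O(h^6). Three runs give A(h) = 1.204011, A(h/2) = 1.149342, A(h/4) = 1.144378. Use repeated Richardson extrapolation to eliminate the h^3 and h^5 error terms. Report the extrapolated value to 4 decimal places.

First eliminate the h^3 term (factor 2^3 = 8):
  B₁ = (8·1.149342 − 1.204011)/7 = 1.141532
  B₂ = (8·1.144378 − 1.149342)/7 = 1.143669
Then eliminate the h^5 term (factor 2^5 = 32):
  (32·1.143669 − 1.141532)/31 = 1.143738

1.1437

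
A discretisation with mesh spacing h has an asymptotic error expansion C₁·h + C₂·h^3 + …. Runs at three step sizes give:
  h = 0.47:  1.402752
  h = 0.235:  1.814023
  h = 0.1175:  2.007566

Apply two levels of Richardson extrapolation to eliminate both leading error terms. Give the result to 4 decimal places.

First eliminate the h term (factor 2^1 = 2):
  B₁ = (2·1.814023 − 1.402752)/1 = 2.225294
  B₂ = (2·2.007566 − 1.814023)/1 = 2.201109
Then eliminate the h^3 term (factor 2^3 = 8):
  (8·2.201109 − 2.225294)/7 = 2.197654

2.1977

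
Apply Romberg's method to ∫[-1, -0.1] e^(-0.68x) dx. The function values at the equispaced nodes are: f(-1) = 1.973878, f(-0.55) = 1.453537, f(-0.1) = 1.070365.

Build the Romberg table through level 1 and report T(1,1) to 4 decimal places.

1.3288

T(0,0) (trapezoid, 1 panel, h=0.9000): 1.369909
T(1,0) (trapezoid, 2 panels, h=0.4500): 1.339046
T(1,1) = 1.339046 + (1.339046 − 1.369909)/3 = 1.328758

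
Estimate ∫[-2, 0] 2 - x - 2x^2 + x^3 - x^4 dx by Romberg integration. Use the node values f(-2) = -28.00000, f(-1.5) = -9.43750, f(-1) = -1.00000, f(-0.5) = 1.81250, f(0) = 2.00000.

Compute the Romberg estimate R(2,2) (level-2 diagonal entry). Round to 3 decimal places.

R(0,0) (trapezoid, 1 panel, h=2.0000): -26.00000
R(1,0) (trapezoid, 2 panels, h=1.0000): -14.00000
R(2,0) (trapezoid, 4 panels, h=0.5000): -10.81250
R(1,1) = -14.00000 + (-14.00000 − (-26.00000))/3 = -10.00000
R(2,1) = -10.81250 + (-10.81250 − (-14.00000))/3 = -9.75000
R(2,2) = -9.75000 + (-9.75000 − (-10.00000))/15 = -9.73333

-9.733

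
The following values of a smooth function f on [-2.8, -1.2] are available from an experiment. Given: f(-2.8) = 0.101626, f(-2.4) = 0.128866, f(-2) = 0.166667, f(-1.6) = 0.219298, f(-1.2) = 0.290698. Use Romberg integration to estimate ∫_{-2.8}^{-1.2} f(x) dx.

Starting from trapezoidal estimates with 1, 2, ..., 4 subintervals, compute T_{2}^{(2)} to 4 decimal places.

0.2824

T_{0}^{(0)} (trapezoid, 1 panel, h=1.6000): 0.313859
T_{1}^{(0)} (trapezoid, 2 panels, h=0.8000): 0.290263
T_{2}^{(0)} (trapezoid, 4 panels, h=0.4000): 0.284397
T_{1}^{(1)} = 0.290263 + (0.290263 − 0.313859)/3 = 0.282398
T_{2}^{(1)} = 0.284397 + (0.284397 − 0.290263)/3 = 0.282442
T_{2}^{(2)} = 0.282442 + (0.282442 − 0.282398)/15 = 0.282445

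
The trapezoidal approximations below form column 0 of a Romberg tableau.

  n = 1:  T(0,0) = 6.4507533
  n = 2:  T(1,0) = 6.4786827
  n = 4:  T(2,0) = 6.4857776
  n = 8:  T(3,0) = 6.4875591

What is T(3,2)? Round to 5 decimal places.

T(2,1) = 6.4857776 + (6.4857776 − 6.4786827)/3 = 6.4881426
T(3,1) = 6.4875591 + (6.4875591 − 6.4857776)/3 = 6.4881529
T(3,2) = (16·6.4881529 − 6.4881426) / 15 = 6.4881536

6.48815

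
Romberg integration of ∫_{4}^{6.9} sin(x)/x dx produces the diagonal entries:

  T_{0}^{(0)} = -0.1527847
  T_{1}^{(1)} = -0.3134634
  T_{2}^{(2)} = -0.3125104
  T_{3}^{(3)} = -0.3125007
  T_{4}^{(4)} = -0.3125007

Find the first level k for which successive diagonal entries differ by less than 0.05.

|T_{1}^{(1)} − T_{0}^{(0)}| = 0.1606787 ≥ 0.05
|T_{2}^{(2)} − T_{1}^{(1)}| = 0.0009530 < 0.05

k = 2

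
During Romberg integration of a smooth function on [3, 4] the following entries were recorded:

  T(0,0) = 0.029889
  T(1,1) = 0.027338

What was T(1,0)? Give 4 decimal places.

From T(1,1) = (4·T(1,0) − T(0,0))/3, solve for T(1,0):
4·T(1,0) = 3·0.027338 + 0.029889 = 0.111903
T(1,0) = 0.027976

0.0280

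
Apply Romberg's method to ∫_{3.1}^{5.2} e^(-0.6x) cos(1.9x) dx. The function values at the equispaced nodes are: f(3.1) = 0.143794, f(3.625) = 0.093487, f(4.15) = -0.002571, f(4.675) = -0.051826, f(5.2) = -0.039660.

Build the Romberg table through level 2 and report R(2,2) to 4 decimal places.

0.0474

R(0,0) (trapezoid, 1 panel, h=2.1000): 0.109341
R(1,0) (trapezoid, 2 panels, h=1.0500): 0.051971
R(2,0) (trapezoid, 4 panels, h=0.5250): 0.047857
R(1,1) = 0.051971 + (0.051971 − 0.109341)/3 = 0.032848
R(2,1) = 0.047857 + (0.047857 − 0.051971)/3 = 0.046486
R(2,2) = 0.046486 + (0.046486 − 0.032848)/15 = 0.047395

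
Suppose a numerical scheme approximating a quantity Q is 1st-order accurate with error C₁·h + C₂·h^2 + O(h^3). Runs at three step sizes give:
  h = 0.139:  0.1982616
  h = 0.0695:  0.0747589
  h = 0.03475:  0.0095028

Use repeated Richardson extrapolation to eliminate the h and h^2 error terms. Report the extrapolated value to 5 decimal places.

-0.05809

First eliminate the h term (factor 2^1 = 2):
  B₁ = (2·0.0747589 − 0.1982616)/1 = -0.0487438
  B₂ = (2·0.0095028 − 0.0747589)/1 = -0.0557533
Then eliminate the h^2 term (factor 2^2 = 4):
  (4·(-0.0557533) − (-0.0487438))/3 = -0.0580898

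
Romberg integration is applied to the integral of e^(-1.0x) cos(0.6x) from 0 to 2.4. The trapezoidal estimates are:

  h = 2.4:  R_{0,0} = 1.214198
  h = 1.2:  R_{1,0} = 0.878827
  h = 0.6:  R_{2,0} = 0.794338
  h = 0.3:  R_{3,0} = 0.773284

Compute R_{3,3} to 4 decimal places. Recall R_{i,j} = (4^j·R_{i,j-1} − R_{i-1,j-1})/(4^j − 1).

R_{1,1} = 0.878827 + (0.878827 − 1.214198)/3 = 0.767037
R_{2,1} = (4·0.794338 − 0.878827) / 3 = 0.766175
R_{3,1} = 0.773284 + (0.773284 − 0.794338)/3 = 0.766266
R_{2,2} = 0.766175 + (0.766175 − 0.767037)/15 = 0.766118
R_{3,2} = 0.766266 + (0.766266 − 0.766175)/15 = 0.766272
R_{3,3} = (64·0.766272 − 0.766118) / 63 = 0.766274

0.7663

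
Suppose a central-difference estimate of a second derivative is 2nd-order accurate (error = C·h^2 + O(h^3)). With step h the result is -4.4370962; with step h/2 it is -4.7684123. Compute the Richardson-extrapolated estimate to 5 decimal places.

-4.87885

The leading error scales as h^2; refining by a factor of 2 reduces it by 2^2 = 4.
Extrapolated value = (4·A(h/2) − A(h)) / (4 − 1)
= (4·(-4.7684123) − (-4.4370962)) / 3
= -14.6365530 / 3 = -4.8788510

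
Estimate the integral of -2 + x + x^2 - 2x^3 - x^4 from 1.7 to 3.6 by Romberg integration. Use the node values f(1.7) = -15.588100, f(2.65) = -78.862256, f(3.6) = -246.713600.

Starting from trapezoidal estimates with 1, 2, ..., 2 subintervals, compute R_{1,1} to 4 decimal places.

-182.9544

R_{0,0} (trapezoid, 1 panel, h=1.9000): -249.186615
R_{1,0} (trapezoid, 2 panels, h=0.9500): -199.512451
R_{1,1} = -199.512451 + (-199.512451 − (-249.186615))/3 = -182.954396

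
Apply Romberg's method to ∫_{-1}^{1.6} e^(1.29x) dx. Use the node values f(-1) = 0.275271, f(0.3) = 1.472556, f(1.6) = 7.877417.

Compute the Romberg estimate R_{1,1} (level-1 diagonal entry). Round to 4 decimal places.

6.0853

R_{0,0} (trapezoid, 1 panel, h=2.6000): 10.598494
R_{1,0} (trapezoid, 2 panels, h=1.3000): 7.213570
R_{1,1} = 7.213570 + (7.213570 − 10.598494)/3 = 6.085262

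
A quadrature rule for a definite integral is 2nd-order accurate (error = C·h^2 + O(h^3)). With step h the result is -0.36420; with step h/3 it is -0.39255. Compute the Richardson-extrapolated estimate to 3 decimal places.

The leading error scales as h^2; refining by a factor of 3 reduces it by 3^2 = 9.
Extrapolated value = (9·A(h/3) − A(h)) / (9 − 1)
= (9·(-0.39255) − (-0.36420)) / 8
= -3.16875 / 8 = -0.39609

-0.396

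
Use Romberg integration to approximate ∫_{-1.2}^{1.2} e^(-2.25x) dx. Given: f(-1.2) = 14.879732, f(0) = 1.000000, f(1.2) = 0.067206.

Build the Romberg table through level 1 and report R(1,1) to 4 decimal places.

R(0,0) (trapezoid, 1 panel, h=2.4000): 17.936326
R(1,0) (trapezoid, 2 panels, h=1.2000): 10.168163
R(1,1) = 10.168163 + (10.168163 − 17.936326)/3 = 7.578775

7.5788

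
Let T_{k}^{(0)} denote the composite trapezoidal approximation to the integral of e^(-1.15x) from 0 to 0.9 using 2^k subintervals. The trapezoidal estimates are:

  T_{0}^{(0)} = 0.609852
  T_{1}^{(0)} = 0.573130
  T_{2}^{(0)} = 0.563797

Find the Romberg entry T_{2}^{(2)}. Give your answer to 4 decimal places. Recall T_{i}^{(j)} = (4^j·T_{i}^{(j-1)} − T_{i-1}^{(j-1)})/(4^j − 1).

Richardson extrapolation on the trapezoidal column (denominator 4−1=3):
T_{1}^{(1)} = (4·0.573130 − 0.609852) / 3 = 0.560889
T_{2}^{(1)} = 0.563797 + (0.563797 − 0.573130)/3 = 0.560686
T_{2}^{(2)} = (16·0.560686 − 0.560889) / 15 = 0.560672

0.5607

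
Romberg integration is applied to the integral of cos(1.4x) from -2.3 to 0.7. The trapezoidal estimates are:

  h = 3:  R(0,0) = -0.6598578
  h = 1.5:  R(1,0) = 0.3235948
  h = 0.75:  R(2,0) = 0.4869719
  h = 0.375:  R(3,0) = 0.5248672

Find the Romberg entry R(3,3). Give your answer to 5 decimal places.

0.53729

Richardson extrapolation on the trapezoidal column (denominator 4−1=3):
R(1,1) = 0.3235948 + (0.3235948 − (-0.6598578))/3 = 0.6514123
R(2,1) = (4·0.4869719 − 0.3235948) / 3 = 0.5414309
R(3,1) = (4·0.5248672 − 0.4869719) / 3 = 0.5374990
R(2,2) = (16·0.5414309 − 0.6514123) / 15 = 0.5340988
R(3,2) = (16·0.5374990 − 0.5414309) / 15 = 0.5372369
R(3,3) = (64·0.5372369 − 0.5340988) / 63 = 0.5372867
(Column j=1 coincides with Simpson's rule on the same nodes.)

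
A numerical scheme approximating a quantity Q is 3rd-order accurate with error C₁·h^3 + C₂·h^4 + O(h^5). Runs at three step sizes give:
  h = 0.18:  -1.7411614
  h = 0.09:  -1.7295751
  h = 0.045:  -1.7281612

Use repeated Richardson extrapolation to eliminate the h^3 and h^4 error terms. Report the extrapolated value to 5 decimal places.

First eliminate the h^3 term (factor 2^3 = 8):
  B₁ = (8·(-1.7295751) − (-1.7411614))/7 = -1.7279199
  B₂ = (8·(-1.7281612) − (-1.7295751))/7 = -1.7279592
Then eliminate the h^4 term (factor 2^4 = 16):
  (16·(-1.7279592) − (-1.7279199))/15 = -1.7279618

-1.72796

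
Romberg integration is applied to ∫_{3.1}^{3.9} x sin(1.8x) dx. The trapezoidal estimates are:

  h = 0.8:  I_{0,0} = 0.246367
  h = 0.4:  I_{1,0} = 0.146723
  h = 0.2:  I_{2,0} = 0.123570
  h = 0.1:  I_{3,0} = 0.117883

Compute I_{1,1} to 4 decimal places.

0.1135

Richardson extrapolation on the trapezoidal column (denominator 4−1=3):
I_{1,1} = (4·0.146723 − 0.246367) / 3 = 0.113508
(Column j=1 coincides with Simpson's rule on the same nodes.)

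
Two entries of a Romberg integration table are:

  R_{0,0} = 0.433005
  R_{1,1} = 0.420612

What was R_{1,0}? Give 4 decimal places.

From R_{1,1} = (4·R_{1,0} − R_{0,0})/3, solve for R_{1,0}:
4·R_{1,0} = 3·0.420612 + 0.433005 = 1.694841
R_{1,0} = 0.423710

0.4237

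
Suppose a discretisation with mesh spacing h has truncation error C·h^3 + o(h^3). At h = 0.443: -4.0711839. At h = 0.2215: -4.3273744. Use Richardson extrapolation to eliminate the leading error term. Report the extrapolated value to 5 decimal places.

The leading error scales as h^3; refining by a factor of 2 reduces it by 2^3 = 8.
Extrapolated value = (8·A(h/2) − A(h)) / (8 − 1)
= (8·(-4.3273744) − (-4.0711839)) / 7
= -30.5478113 / 7 = -4.3639730

-4.36397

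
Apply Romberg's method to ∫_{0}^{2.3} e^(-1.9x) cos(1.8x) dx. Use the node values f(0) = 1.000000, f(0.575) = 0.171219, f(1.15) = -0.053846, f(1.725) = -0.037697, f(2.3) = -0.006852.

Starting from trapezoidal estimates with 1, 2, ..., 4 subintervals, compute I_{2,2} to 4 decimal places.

0.2703

I_{0,0} (trapezoid, 1 panel, h=2.3000): 1.142120
I_{1,0} (trapezoid, 2 panels, h=1.1500): 0.509137
I_{2,0} (trapezoid, 4 panels, h=0.5750): 0.331344
I_{1,1} = 0.509137 + (0.509137 − 1.142120)/3 = 0.298143
I_{2,1} = 0.331344 + (0.331344 − 0.509137)/3 = 0.272080
I_{2,2} = 0.272080 + (0.272080 − 0.298143)/15 = 0.270342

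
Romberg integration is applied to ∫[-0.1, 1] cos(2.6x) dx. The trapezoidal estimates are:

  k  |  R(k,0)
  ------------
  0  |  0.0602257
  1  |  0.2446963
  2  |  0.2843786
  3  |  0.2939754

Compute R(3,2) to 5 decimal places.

R(2,1) = 0.2843786 + (0.2843786 − 0.2446963)/3 = 0.2976060
R(3,1) = (4·0.2939754 − 0.2843786) / 3 = 0.2971743
R(3,2) = 0.2971743 + (0.2971743 − 0.2976060)/15 = 0.2971455

0.29715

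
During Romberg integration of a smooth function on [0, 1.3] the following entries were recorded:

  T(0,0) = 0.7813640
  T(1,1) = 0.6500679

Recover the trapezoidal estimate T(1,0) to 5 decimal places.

0.68289

From T(1,1) = (4·T(1,0) − T(0,0))/3, solve for T(1,0):
4·T(1,0) = 3·0.6500679 + 0.7813640 = 2.7315677
T(1,0) = 0.6828919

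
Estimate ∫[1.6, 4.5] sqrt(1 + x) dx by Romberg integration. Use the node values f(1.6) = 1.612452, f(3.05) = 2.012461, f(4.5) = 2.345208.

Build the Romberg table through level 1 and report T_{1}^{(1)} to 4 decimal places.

T_{0}^{(0)} (trapezoid, 1 panel, h=2.9000): 5.738607
T_{1}^{(0)} (trapezoid, 2 panels, h=1.4500): 5.787372
T_{1}^{(1)} = 5.787372 + (5.787372 − 5.738607)/3 = 5.803627

5.8036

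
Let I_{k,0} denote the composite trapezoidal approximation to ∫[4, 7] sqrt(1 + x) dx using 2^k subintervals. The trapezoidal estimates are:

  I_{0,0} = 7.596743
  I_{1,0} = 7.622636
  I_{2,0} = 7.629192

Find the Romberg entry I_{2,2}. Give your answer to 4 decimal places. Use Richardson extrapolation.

7.6314

Richardson extrapolation on the trapezoidal column (denominator 4−1=3):
I_{1,1} = (4·7.622636 − 7.596743) / 3 = 7.631267
I_{2,1} = (4·7.629192 − 7.622636) / 3 = 7.631377
I_{2,2} = (16·7.631377 − 7.631267) / 15 = 7.631384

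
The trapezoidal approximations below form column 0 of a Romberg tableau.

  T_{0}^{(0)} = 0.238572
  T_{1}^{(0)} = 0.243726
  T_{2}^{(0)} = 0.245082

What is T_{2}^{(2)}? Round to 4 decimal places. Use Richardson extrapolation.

Richardson extrapolation on the trapezoidal column (denominator 4−1=3):
T_{1}^{(1)} = (4·0.243726 − 0.238572) / 3 = 0.245444
T_{2}^{(1)} = 0.245082 + (0.245082 − 0.243726)/3 = 0.245534
T_{2}^{(2)} = 0.245534 + (0.245534 − 0.245444)/15 = 0.245540

0.2455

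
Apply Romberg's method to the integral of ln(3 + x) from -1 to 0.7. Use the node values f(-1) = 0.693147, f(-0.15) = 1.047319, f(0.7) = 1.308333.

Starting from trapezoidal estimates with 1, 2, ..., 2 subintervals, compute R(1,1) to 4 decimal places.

1.7540

R(0,0) (trapezoid, 1 panel, h=1.7000): 1.701258
R(1,0) (trapezoid, 2 panels, h=0.8500): 1.740850
R(1,1) = 1.740850 + (1.740850 − 1.701258)/3 = 1.754047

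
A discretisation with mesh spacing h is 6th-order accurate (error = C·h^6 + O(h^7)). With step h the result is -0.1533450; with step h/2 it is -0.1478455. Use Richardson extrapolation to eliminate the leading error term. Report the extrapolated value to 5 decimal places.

The leading error scales as h^6; refining by a factor of 2 reduces it by 2^6 = 64.
Extrapolated value = (64·A(h/2) − A(h)) / (64 − 1)
= (64·(-0.1478455) − (-0.1533450)) / 63
= -9.3087670 / 63 = -0.1477582

-0.14776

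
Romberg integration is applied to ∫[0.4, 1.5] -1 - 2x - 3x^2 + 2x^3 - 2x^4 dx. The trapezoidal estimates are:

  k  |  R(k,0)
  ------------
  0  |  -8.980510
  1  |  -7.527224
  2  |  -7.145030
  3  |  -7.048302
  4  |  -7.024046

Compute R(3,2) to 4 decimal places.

R(2,1) = -7.145030 + (-7.145030 − (-7.527224))/3 = -7.017632
R(3,1) = -7.048302 + (-7.048302 − (-7.145030))/3 = -7.016059
R(3,2) = (16·(-7.016059) − (-7.017632)) / 15 = -7.015954

-7.0160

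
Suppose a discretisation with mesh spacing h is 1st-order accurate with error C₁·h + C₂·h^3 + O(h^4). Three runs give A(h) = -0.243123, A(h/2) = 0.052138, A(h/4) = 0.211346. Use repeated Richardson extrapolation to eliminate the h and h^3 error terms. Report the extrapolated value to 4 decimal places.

0.3739

First eliminate the h term (factor 2^1 = 2):
  B₁ = (2·0.052138 − (-0.243123))/1 = 0.347399
  B₂ = (2·0.211346 − 0.052138)/1 = 0.370554
Then eliminate the h^3 term (factor 2^3 = 8):
  (8·0.370554 − 0.347399)/7 = 0.373862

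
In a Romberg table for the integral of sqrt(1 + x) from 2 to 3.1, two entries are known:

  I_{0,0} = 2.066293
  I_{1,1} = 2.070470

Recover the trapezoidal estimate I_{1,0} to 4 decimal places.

2.0694

From I_{1,1} = (4·I_{1,0} − I_{0,0})/3, solve for I_{1,0}:
4·I_{1,0} = 3·2.070470 + 2.066293 = 8.277703
I_{1,0} = 2.069426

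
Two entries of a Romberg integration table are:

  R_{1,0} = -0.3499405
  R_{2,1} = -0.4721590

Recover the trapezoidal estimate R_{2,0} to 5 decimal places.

-0.44160

From R_{2,1} = (4·R_{2,0} − R_{1,0})/3, solve for R_{2,0}:
4·R_{2,0} = 3·(-0.4721590) + (-0.3499405) = -1.7664175
R_{2,0} = -0.4416044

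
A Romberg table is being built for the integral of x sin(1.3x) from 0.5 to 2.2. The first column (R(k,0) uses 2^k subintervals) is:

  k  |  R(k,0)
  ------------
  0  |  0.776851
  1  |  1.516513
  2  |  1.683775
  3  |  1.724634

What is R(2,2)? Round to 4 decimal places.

1.7380

Richardson extrapolation on the trapezoidal column (denominator 4−1=3):
R(1,1) = (4·1.516513 − 0.776851) / 3 = 1.763067
R(2,1) = (4·1.683775 − 1.516513) / 3 = 1.739529
R(2,2) = 1.739529 + (1.739529 − 1.763067)/15 = 1.737960
(Column j=1 coincides with Simpson's rule on the same nodes.)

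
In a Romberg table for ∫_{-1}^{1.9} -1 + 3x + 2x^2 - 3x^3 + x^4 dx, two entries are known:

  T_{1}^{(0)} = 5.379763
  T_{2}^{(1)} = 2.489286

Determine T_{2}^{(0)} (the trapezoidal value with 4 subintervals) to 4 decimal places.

From T_{2}^{(1)} = (4·T_{2}^{(0)} − T_{1}^{(0)})/3, solve for T_{2}^{(0)}:
4·T_{2}^{(0)} = 3·2.489286 + 5.379763 = 12.847621
T_{2}^{(0)} = 3.211905

3.2119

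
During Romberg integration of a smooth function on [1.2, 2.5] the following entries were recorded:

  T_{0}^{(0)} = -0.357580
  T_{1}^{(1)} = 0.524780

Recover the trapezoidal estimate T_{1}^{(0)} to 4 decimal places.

0.3042

From T_{1}^{(1)} = (4·T_{1}^{(0)} − T_{0}^{(0)})/3, solve for T_{1}^{(0)}:
4·T_{1}^{(0)} = 3·0.524780 + (-0.357580) = 1.216760
T_{1}^{(0)} = 0.304190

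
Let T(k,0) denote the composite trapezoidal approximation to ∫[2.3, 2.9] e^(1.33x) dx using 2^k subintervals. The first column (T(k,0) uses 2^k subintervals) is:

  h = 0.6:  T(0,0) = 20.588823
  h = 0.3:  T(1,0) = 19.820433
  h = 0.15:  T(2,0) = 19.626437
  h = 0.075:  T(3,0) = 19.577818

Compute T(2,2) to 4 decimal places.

T(1,1) = 19.820433 + (19.820433 − 20.588823)/3 = 19.564303
T(2,1) = 19.626437 + (19.626437 − 19.820433)/3 = 19.561772
T(2,2) = (16·19.561772 − 19.564303) / 15 = 19.561603

19.5616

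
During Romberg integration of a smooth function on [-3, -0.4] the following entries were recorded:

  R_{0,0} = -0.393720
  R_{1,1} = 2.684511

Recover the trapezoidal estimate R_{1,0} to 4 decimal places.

From R_{1,1} = (4·R_{1,0} − R_{0,0})/3, solve for R_{1,0}:
4·R_{1,0} = 3·2.684511 + (-0.393720) = 7.659813
R_{1,0} = 1.914953

1.9150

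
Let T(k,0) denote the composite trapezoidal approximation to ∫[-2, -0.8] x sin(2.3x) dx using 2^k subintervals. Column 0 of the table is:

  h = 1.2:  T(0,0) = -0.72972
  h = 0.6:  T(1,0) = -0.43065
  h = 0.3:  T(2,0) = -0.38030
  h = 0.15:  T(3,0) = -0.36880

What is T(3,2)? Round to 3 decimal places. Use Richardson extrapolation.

T(2,1) = (4·(-0.38030) − (-0.43065)) / 3 = -0.36352
T(3,1) = -0.36880 + (-0.36880 − (-0.38030))/3 = -0.36497
T(3,2) = (16·(-0.36497) − (-0.36352)) / 15 = -0.36507

-0.365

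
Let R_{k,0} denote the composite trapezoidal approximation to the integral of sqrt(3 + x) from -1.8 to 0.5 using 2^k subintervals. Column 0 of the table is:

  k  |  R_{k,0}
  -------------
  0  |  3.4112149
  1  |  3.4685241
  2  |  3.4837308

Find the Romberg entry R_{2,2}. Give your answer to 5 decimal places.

3.48888

Richardson extrapolation on the trapezoidal column (denominator 4−1=3):
R_{1,1} = 3.4685241 + (3.4685241 − 3.4112149)/3 = 3.4876272
R_{2,1} = 3.4837308 + (3.4837308 − 3.4685241)/3 = 3.4887997
R_{2,2} = (16·3.4887997 − 3.4876272) / 15 = 3.4888779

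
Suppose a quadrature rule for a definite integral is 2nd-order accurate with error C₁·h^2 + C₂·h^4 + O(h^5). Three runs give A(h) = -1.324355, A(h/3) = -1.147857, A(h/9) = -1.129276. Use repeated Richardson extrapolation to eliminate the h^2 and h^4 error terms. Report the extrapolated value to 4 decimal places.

-1.1270

First eliminate the h^2 term (factor 3^2 = 9):
  B₁ = (9·(-1.147857) − (-1.324355))/8 = -1.125795
  B₂ = (9·(-1.129276) − (-1.147857))/8 = -1.126953
Then eliminate the h^4 term (factor 3^4 = 81):
  (81·(-1.126953) − (-1.125795))/80 = -1.126967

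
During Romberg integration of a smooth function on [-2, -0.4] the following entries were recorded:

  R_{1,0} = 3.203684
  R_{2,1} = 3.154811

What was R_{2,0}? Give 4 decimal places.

3.1670

From R_{2,1} = (4·R_{2,0} − R_{1,0})/3, solve for R_{2,0}:
4·R_{2,0} = 3·3.154811 + 3.203684 = 12.668117
R_{2,0} = 3.167029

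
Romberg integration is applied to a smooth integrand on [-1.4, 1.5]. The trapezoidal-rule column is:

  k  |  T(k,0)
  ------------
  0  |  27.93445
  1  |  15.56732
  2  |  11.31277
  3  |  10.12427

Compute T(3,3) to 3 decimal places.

9.716

Richardson extrapolation on the trapezoidal column (denominator 4−1=3):
T(1,1) = 15.56732 + (15.56732 − 27.93445)/3 = 11.44494
T(2,1) = (4·11.31277 − 15.56732) / 3 = 9.89459
T(3,1) = 10.12427 + (10.12427 − 11.31277)/3 = 9.72810
T(2,2) = 9.89459 + (9.89459 − 11.44494)/15 = 9.79123
T(3,2) = (16·9.72810 − 9.89459) / 15 = 9.71700
T(3,3) = 9.71700 + (9.71700 − 9.79123)/63 = 9.71582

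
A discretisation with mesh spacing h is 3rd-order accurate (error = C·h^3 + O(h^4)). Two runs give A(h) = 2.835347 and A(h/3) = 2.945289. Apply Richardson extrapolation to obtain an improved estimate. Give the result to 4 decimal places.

2.9495

The leading error scales as h^3; refining by a factor of 3 reduces it by 3^3 = 27.
Extrapolated value = (27·A(h/3) − A(h)) / (27 − 1)
= (27·2.945289 − 2.835347) / 26
= 76.687456 / 26 = 2.949518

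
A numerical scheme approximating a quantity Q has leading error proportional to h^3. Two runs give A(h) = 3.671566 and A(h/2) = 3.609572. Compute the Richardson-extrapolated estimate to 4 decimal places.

3.6007

Extrapolated value = (8·A(h/2) − A(h)) / (8 − 1)
= (8·3.609572 − 3.671566) / 7
= 25.205010 / 7 = 3.600716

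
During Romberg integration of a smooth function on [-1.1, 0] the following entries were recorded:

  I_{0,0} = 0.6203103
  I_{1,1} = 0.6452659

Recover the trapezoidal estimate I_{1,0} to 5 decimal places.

From I_{1,1} = (4·I_{1,0} − I_{0,0})/3, solve for I_{1,0}:
4·I_{1,0} = 3·0.6452659 + 0.6203103 = 2.5561080
I_{1,0} = 0.6390270

0.63903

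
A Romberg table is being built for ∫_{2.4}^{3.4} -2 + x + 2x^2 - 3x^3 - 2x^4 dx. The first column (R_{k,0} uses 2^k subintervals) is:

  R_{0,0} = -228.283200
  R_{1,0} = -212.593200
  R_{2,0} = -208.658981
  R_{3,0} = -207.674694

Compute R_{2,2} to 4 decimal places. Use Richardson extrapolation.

-207.3465

R_{1,1} = -212.593200 + (-212.593200 − (-228.283200))/3 = -207.363200
R_{2,1} = (4·(-208.658981) − (-212.593200)) / 3 = -207.347575
R_{2,2} = (16·(-207.347575) − (-207.363200)) / 15 = -207.346533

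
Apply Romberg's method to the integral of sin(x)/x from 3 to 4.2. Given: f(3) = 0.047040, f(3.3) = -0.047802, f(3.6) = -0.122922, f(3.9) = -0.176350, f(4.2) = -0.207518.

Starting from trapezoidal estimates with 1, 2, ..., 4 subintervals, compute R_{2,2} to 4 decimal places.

R_{0,0} (trapezoid, 1 panel, h=1.2000): -0.096287
R_{1,0} (trapezoid, 2 panels, h=0.6000): -0.121897
R_{2,0} (trapezoid, 4 panels, h=0.3000): -0.128194
R_{1,1} = -0.121897 + (-0.121897 − (-0.096287))/3 = -0.130434
R_{2,1} = -0.128194 + (-0.128194 − (-0.121897))/3 = -0.130293
R_{2,2} = -0.130293 + (-0.130293 − (-0.130434))/15 = -0.130284

-0.1303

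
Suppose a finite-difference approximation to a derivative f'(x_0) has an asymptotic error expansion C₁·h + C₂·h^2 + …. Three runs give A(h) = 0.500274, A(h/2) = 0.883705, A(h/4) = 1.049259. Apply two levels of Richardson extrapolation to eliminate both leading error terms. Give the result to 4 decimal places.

1.1974

First eliminate the h term (factor 2^1 = 2):
  B₁ = (2·0.883705 − 0.500274)/1 = 1.267136
  B₂ = (2·1.049259 − 0.883705)/1 = 1.214813
Then eliminate the h^2 term (factor 2^2 = 4):
  (4·1.214813 − 1.267136)/3 = 1.197372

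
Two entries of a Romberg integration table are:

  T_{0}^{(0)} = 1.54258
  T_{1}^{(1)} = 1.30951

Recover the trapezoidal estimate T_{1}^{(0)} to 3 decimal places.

1.368

From T_{1}^{(1)} = (4·T_{1}^{(0)} − T_{0}^{(0)})/3, solve for T_{1}^{(0)}:
4·T_{1}^{(0)} = 3·1.30951 + 1.54258 = 5.47111
T_{1}^{(0)} = 1.36778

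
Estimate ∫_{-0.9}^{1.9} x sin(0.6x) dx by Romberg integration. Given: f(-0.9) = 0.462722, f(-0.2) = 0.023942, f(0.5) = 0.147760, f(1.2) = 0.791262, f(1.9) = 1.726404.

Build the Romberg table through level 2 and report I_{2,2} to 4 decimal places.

I_{0,0} (trapezoid, 1 panel, h=2.8000): 3.064776
I_{1,0} (trapezoid, 2 panels, h=1.4000): 1.739252
I_{2,0} (trapezoid, 4 panels, h=0.7000): 1.440269
I_{1,1} = 1.739252 + (1.739252 − 3.064776)/3 = 1.297411
I_{2,1} = 1.440269 + (1.440269 − 1.739252)/3 = 1.340608
I_{2,2} = 1.340608 + (1.340608 − 1.297411)/15 = 1.343488

1.3435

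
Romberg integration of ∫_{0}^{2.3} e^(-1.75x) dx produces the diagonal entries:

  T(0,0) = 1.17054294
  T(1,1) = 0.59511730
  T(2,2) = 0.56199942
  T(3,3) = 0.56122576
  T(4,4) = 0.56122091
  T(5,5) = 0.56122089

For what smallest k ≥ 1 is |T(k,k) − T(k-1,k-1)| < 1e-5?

k = 4

|T(1,1) − T(0,0)| = 0.57542564 ≥ 1e-5
|T(2,2) − T(1,1)| = 0.03311788 ≥ 1e-5
|T(3,3) − T(2,2)| = 0.00077366 ≥ 1e-5
|T(4,4) − T(3,3)| = 0.00000485 < 1e-5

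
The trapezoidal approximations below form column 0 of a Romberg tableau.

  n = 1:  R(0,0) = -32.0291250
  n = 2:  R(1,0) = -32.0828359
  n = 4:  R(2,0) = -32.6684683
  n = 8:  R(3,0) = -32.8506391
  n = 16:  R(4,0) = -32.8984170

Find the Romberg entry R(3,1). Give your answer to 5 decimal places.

-32.91136

Richardson extrapolation on the trapezoidal column (denominator 4−1=3):
R(3,1) = (4·(-32.8506391) − (-32.6684683)) / 3 = -32.9113627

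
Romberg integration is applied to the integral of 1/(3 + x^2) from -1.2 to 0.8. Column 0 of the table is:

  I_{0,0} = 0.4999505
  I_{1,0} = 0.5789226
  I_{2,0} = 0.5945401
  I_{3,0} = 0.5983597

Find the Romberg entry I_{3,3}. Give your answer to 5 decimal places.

Richardson extrapolation on the trapezoidal column (denominator 4−1=3):
I_{1,1} = (4·0.5789226 − 0.4999505) / 3 = 0.6052466
I_{2,1} = (4·0.5945401 − 0.5789226) / 3 = 0.5997459
I_{3,1} = 0.5983597 + (0.5983597 − 0.5945401)/3 = 0.5996329
I_{2,2} = 0.5997459 + (0.5997459 − 0.6052466)/15 = 0.5993792
I_{3,2} = (16·0.5996329 − 0.5997459) / 15 = 0.5996254
I_{3,3} = 0.5996254 + (0.5996254 − 0.5993792)/63 = 0.5996293

0.59963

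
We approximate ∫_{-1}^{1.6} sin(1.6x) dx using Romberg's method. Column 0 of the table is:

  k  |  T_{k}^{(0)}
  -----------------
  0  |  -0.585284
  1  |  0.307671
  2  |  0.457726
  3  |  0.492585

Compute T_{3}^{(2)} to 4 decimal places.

T_{2}^{(1)} = 0.457726 + (0.457726 − 0.307671)/3 = 0.507744
T_{3}^{(1)} = (4·0.492585 − 0.457726) / 3 = 0.504205
T_{3}^{(2)} = (16·0.504205 − 0.507744) / 15 = 0.503969

0.5040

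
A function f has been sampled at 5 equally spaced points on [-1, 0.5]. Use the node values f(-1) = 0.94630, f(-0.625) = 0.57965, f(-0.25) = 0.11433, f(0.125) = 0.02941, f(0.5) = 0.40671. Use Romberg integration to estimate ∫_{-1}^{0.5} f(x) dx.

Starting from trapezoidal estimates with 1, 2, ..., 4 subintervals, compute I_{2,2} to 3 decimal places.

I_{0,0} (trapezoid, 1 panel, h=1.5000): 1.01476
I_{1,0} (trapezoid, 2 panels, h=0.7500): 0.59313
I_{2,0} (trapezoid, 4 panels, h=0.3750): 0.52496
I_{1,1} = 0.59313 + (0.59313 − 1.01476)/3 = 0.45259
I_{2,1} = 0.52496 + (0.52496 − 0.59313)/3 = 0.50224
I_{2,2} = 0.50224 + (0.50224 − 0.45259)/15 = 0.50555

0.506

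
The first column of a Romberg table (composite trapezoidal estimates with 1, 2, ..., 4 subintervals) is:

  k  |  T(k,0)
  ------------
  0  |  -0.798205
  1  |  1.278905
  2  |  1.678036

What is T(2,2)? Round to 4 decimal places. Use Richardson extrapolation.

1.8004

Richardson extrapolation on the trapezoidal column (denominator 4−1=3):
T(1,1) = (4·1.278905 − (-0.798205)) / 3 = 1.971275
T(2,1) = 1.678036 + (1.678036 − 1.278905)/3 = 1.811080
T(2,2) = 1.811080 + (1.811080 − 1.971275)/15 = 1.800400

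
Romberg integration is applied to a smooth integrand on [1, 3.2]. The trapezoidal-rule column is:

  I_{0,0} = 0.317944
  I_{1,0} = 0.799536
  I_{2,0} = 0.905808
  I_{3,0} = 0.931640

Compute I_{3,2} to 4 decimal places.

0.9402

Richardson extrapolation on the trapezoidal column (denominator 4−1=3):
I_{2,1} = 0.905808 + (0.905808 − 0.799536)/3 = 0.941232
I_{3,1} = 0.931640 + (0.931640 − 0.905808)/3 = 0.940251
I_{3,2} = 0.940251 + (0.940251 − 0.941232)/15 = 0.940186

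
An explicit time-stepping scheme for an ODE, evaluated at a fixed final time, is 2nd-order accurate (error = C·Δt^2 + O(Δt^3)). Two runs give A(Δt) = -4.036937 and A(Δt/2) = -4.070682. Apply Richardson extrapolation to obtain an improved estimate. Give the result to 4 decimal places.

The leading error scales as Δt^2; refining by a factor of 2 reduces it by 2^2 = 4.
Extrapolated value = (4·A(Δt/2) − A(Δt)) / (4 − 1)
= (4·(-4.070682) − (-4.036937)) / 3
= -12.245791 / 3 = -4.081930

-4.0819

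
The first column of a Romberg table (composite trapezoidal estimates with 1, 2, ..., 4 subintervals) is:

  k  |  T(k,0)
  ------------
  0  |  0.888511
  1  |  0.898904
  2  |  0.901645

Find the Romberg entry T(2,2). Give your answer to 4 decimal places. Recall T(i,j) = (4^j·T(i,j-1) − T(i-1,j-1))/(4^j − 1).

0.9026

T(1,1) = (4·0.898904 − 0.888511) / 3 = 0.902368
T(2,1) = 0.901645 + (0.901645 − 0.898904)/3 = 0.902559
T(2,2) = (16·0.902559 − 0.902368) / 15 = 0.902572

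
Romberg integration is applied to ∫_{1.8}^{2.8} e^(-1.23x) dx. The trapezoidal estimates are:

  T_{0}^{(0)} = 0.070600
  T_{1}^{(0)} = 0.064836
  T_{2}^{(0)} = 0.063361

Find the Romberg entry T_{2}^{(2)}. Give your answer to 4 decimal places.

0.0629

T_{1}^{(1)} = 0.064836 + (0.064836 − 0.070600)/3 = 0.062915
T_{2}^{(1)} = 0.063361 + (0.063361 − 0.064836)/3 = 0.062869
T_{2}^{(2)} = 0.062869 + (0.062869 − 0.062915)/15 = 0.062866
(Column j=1 coincides with Simpson's rule on the same nodes.)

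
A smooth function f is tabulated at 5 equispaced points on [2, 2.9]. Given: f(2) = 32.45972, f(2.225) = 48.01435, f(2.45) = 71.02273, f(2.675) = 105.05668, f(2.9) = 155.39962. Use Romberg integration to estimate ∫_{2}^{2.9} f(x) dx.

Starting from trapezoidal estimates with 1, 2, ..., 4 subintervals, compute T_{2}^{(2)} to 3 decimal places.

T_{0}^{(0)} (trapezoid, 1 panel, h=0.9000): 84.53670
T_{1}^{(0)} (trapezoid, 2 panels, h=0.4500): 74.22858
T_{2}^{(0)} (trapezoid, 4 panels, h=0.2250): 71.55527
T_{1}^{(1)} = 74.22858 + (74.22858 − 84.53670)/3 = 70.79254
T_{2}^{(1)} = 71.55527 + (71.55527 − 74.22858)/3 = 70.66417
T_{2}^{(2)} = 70.66417 + (70.66417 − 70.79254)/15 = 70.65561

70.656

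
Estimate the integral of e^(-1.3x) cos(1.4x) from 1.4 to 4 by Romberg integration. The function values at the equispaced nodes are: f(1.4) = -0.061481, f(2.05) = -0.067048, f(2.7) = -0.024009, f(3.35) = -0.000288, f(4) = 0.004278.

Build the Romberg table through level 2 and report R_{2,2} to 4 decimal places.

R_{0,0} (trapezoid, 1 panel, h=2.6000): -0.074364
R_{1,0} (trapezoid, 2 panels, h=1.3000): -0.068394
R_{2,0} (trapezoid, 4 panels, h=0.6500): -0.077965
R_{1,1} = -0.068394 + (-0.068394 − (-0.074364))/3 = -0.066404
R_{2,1} = -0.077965 + (-0.077965 − (-0.068394))/3 = -0.081155
R_{2,2} = -0.081155 + (-0.081155 − (-0.066404))/15 = -0.082138

-0.0821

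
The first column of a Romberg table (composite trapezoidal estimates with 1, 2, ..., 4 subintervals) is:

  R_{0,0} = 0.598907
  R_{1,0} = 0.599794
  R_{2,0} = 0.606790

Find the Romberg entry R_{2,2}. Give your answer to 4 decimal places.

Richardson extrapolation on the trapezoidal column (denominator 4−1=3):
R_{1,1} = (4·0.599794 − 0.598907) / 3 = 0.600090
R_{2,1} = 0.606790 + (0.606790 − 0.599794)/3 = 0.609122
R_{2,2} = 0.609122 + (0.609122 − 0.600090)/15 = 0.609724

0.6097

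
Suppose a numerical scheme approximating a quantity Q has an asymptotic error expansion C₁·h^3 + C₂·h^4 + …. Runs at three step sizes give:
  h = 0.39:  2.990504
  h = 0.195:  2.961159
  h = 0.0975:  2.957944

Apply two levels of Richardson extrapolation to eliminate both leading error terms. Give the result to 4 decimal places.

2.9575

First eliminate the h^3 term (factor 2^3 = 8):
  B₁ = (8·2.961159 − 2.990504)/7 = 2.956967
  B₂ = (8·2.957944 − 2.961159)/7 = 2.957485
Then eliminate the h^4 term (factor 2^4 = 16):
  (16·2.957485 − 2.956967)/15 = 2.957520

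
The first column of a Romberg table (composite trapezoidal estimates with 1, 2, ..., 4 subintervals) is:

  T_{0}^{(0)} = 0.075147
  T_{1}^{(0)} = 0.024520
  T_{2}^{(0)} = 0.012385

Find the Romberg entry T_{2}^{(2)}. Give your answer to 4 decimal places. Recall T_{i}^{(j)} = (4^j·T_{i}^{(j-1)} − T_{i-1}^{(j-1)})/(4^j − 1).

Richardson extrapolation on the trapezoidal column (denominator 4−1=3):
T_{1}^{(1)} = 0.024520 + (0.024520 − 0.075147)/3 = 0.007644
T_{2}^{(1)} = (4·0.012385 − 0.024520) / 3 = 0.008340
T_{2}^{(2)} = 0.008340 + (0.008340 − 0.007644)/15 = 0.008386

0.0084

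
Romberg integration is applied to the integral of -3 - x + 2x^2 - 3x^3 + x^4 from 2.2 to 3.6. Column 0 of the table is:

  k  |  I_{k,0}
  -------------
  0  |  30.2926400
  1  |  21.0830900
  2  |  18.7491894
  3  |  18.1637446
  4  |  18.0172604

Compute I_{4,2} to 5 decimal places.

Richardson extrapolation on the trapezoidal column (denominator 4−1=3):
I_{3,1} = 18.1637446 + (18.1637446 − 18.7491894)/3 = 17.9685963
I_{4,1} = 18.0172604 + (18.0172604 − 18.1637446)/3 = 17.9684323
I_{4,2} = (16·17.9684323 − 17.9685963) / 15 = 17.9684214

17.96842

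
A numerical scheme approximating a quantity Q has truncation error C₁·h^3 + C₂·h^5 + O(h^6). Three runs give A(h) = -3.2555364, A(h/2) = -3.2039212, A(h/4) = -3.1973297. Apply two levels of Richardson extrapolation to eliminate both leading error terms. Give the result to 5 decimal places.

First eliminate the h^3 term (factor 2^3 = 8):
  B₁ = (8·(-3.2039212) − (-3.2555364))/7 = -3.1965476
  B₂ = (8·(-3.1973297) − (-3.2039212))/7 = -3.1963881
Then eliminate the h^5 term (factor 2^5 = 32):
  (32·(-3.1963881) − (-3.1965476))/31 = -3.1963830

-3.19638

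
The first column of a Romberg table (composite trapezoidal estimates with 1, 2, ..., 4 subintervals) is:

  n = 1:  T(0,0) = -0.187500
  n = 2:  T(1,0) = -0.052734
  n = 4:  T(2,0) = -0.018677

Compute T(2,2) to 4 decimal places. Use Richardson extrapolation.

T(1,1) = (4·(-0.052734) − (-0.187500)) / 3 = -0.007812
T(2,1) = (4·(-0.018677) − (-0.052734)) / 3 = -0.007325
T(2,2) = -0.007325 + (-0.007325 − (-0.007812))/15 = -0.007293

-0.0073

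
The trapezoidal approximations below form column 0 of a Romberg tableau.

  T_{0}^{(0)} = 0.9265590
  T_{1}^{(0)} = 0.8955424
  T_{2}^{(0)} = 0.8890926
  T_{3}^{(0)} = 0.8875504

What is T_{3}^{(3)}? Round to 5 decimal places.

Richardson extrapolation on the trapezoidal column (denominator 4−1=3):
T_{1}^{(1)} = (4·0.8955424 − 0.9265590) / 3 = 0.8852035
T_{2}^{(1)} = (4·0.8890926 − 0.8955424) / 3 = 0.8869427
T_{3}^{(1)} = (4·0.8875504 − 0.8890926) / 3 = 0.8870363
T_{2}^{(2)} = (16·0.8869427 − 0.8852035) / 15 = 0.8870586
T_{3}^{(2)} = 0.8870363 + (0.8870363 − 0.8869427)/15 = 0.8870425
T_{3}^{(3)} = 0.8870425 + (0.8870425 − 0.8870586)/63 = 0.8870422

0.88704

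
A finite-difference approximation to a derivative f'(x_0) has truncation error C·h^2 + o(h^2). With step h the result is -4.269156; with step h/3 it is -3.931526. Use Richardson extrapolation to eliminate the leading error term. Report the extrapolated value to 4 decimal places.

The leading error scales as h^2; refining by a factor of 3 reduces it by 3^2 = 9.
Extrapolated value = (9·A(h/3) − A(h)) / (9 − 1)
= (9·(-3.931526) − (-4.269156)) / 8
= -31.114578 / 8 = -3.889322

-3.8893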